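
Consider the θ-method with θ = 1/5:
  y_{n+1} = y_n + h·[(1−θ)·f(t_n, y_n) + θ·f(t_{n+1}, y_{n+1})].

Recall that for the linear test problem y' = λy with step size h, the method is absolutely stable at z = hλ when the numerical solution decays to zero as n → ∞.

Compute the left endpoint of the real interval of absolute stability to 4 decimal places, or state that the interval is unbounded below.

Test eqn y'=λy, z=hλ:
  y_{n+1} = y_n + z·[4/5·y_n + 1/5·y_{n+1}] ⇒ (1 − 1/5z)y_{n+1} = (1 + 4/5z)y_n
  Hence R(z) = (1 + 4/5z)/(1 − 1/5z).

Find x<0 with |R(x)|<1.
x=-1.32: |R|=0.0443
R=−1: 1+4/5x = −1+1/5x ⇒ -3/5x=2 ⇒ x=2/(-3/5)=-3.3333
Confirm numerically:
  x=-2.868: |R|=0.82257 <1
  x=-2.269: |R|=0.56074 <1
  x=-1.738: |R|=0.28970 <1
  x=-3.824: |R|=1.16682 >1
  x=-3.672: |R|=1.11716 >1
  x=-3.458: |R|=1.04422 >1
Stable set (-3.3333, 0).

left endpoint -3.3333.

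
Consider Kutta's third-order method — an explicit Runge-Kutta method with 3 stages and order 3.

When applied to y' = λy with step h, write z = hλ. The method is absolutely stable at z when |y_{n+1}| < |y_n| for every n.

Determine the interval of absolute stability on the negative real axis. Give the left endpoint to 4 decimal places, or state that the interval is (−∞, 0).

Set f=λy, z=hλ:
  order 3, 3-stage ⇒ R(z)=1+z+z^2/2+z^3/6
  (e.g. R(-1.77)=-0.12776, |R|=0.12776)

Boundary: |R(x)|=1, x<0.
x=-1.77: |R|=0.1278
|R(-2.37)|=0.7802 |R(-1.04)|=0.3133 |R(-0.9)|=0.3835
Bisect:
  x_lo=-3.0442 |R|=2.1126  x_hi=-0.0753 |R|=0.9275
  mid=-1.55975 |R|=0.02423 →hi
  mid=-2.30200 |R|=0.68552 →hi
  mid=-2.67312 |R|=1.28383 →lo
  mid=-2.48756 |R|=0.95906 →hi
  mid=-2.58034 |R|=1.11464 →lo
  mid=-2.53395 |R|=1.03520 →lo
  mid=-2.51075 |R|=0.99673 →hi
  ...
  [-2.51293,-2.51275] ⇒ x*=-2.5127
So |R|<1 on (-2.5127, 0).

z∈(-2.5127,0).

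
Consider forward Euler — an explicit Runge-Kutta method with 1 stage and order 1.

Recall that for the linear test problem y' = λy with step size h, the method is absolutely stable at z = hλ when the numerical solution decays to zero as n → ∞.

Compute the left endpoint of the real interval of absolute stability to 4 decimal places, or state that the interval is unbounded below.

left endpoint -2.0000.

On y'=λy, z=hλ:
  order 1, 1-stage ⇒ R(z)=1+z
  (e.g. R(-1.4)=-0.40000, |R|=0.40000)

Solve |R(x)|<1 on ℝ⁻.
x=-1.4: |R|=0.4000
|R(-2.3)|=1.3000 |R(-1.52)|=0.5200 |R(-0.95)|=0.0500
Bisect:
  x_lo=-2.3328 |R|=1.3328  x_hi=-0.2304 |R|=0.7696
  mid=-1.28158 |R|=0.28158 →hi
  mid=-1.80719 |R|=0.80719 →hi
  mid=-2.07000 |R|=1.07000 →lo
  mid=-1.93860 |R|=0.93860 →hi
  mid=-2.00430 |R|=1.00430 →lo
  mid=-1.97145 |R|=0.97145 →hi
  mid=-1.98787 |R|=0.98787 →hi
  mid=-1.99608 |R|=0.99608 →hi
  ...
  [-2.00006,-1.99993] ⇒ x*=-2.0000
So |R|<1 on (-2.0000, 0).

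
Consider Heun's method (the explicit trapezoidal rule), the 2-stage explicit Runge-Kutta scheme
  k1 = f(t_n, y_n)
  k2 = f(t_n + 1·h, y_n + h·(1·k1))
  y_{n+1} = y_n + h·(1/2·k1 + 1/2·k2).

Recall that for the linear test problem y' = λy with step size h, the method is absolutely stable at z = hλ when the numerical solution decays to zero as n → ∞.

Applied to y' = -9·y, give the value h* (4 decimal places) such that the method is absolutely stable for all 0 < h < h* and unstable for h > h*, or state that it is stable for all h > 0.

With y'=λy (z=hλ):
  order 2, 2-stage ⇒ R(z)=1+z+z^2/2
  (e.g. R(-1.29)=0.54205, |R|=0.54205)

Need |R(x)|<1, x<0.
x=-1.29: |R|=0.5421
|R(-2.28)|=1.3192 |R(-1.96)|=0.9608 |R(-0.64)|=0.5648
Bisect:
  x_lo=-2.7891 |R|=2.1004  x_hi=-0.1806 |R|=0.8357
  mid=-1.48487 |R|=0.61755 →hi
  mid=-2.13699 |R|=1.14637 →lo
  mid=-1.81093 |R|=0.82880 →hi
  mid=-1.97396 |R|=0.97430 →hi
  mid=-2.05547 |R|=1.05701 →lo
  mid=-2.01471 |R|=1.01482 →lo
  mid=-1.99434 |R|=0.99435 →hi
  mid=-2.00452 |R|=1.00453 →lo
  ...
  [-2.00007,-1.99991] ⇒ x*=-2.0000
So |R|<1 on (-2.0000, 0).

(-2.0000,0); λ=-9 ⇒ h* = 0.2222.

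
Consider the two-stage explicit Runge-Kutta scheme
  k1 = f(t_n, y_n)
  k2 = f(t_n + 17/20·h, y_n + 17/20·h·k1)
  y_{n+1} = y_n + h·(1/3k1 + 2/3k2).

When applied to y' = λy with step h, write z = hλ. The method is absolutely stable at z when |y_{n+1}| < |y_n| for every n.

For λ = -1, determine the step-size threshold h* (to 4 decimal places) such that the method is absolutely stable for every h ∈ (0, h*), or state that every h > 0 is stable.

On y'=λy, z=hλ:
  k1=λy_n ⇒ h·k1=z·y_n;  k2=λ(1+17/20z)y_n ⇒ h·k2=z(1+17/20z)y_n
  y_{n+1}/y_n = 1 + 1/3z + 2/3z(1+17/20z) = 1 + z + 17/30z²
  R(z) = 1 + z + 17/30z².

Boundary: |R(x)|=1, x<0.
x=-1.06: |R|=0.5767
R=1: x+17/30x²=0 ⇒ x=−30/17=-1.7647; min R=1−1/(4·17/30)=0.5588>−1
Confirm numerically:
  x=-1.713: |R|=0.94981 <1
  x=-1.465: |R|=0.75119 <1
  x=-1.087: |R|=0.58256 <1
  x=-0.996: |R|=0.56614 <1
  x=-2.193: |R|=1.53224 >1
  x=-1.833: |R|=1.07094 >1
  x=-1.798: |R|=1.03392 >1
Stable set (-1.7647, 0).

(-1.7647,0); λ=-1 ⇒ h* = (30/17)/1 = 1.7647.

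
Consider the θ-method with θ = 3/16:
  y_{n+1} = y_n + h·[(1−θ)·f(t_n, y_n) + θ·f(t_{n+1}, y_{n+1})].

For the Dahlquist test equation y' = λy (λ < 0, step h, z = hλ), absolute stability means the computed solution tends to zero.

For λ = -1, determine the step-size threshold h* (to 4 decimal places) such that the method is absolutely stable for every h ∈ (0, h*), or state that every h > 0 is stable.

(-3.2000,0); λ=-1 ⇒ h* = (16/5)/1 = 3.2000.

Test eqn y'=λy, z=hλ:
  y_{n+1} = y_n + z·[13/16·y_n + 3/16·y_{n+1}] ⇒ (1 − 3/16z)y_{n+1} = (1 + 13/16z)y_n
  ⇒ R(z) = (1 + 13/16z)/(1 − 3/16z).

Need |R(x)|<1, x<0.
x=-1.69: |R|=0.2833
R=−1: 1+13/16x = −1+3/16x ⇒ -5/8x=2 ⇒ x=2/(-5/8)=-3.2000
Confirm numerically:
  x=-3.167: |R|=0.98706 <1
  x=-2.566: |R|=0.73247 <1
  x=-2.168: |R|=0.54141 <1
  x=-1.691: |R|=0.28392 <1
  x=-3.752: |R|=1.20252 >1
  x=-3.620: |R|=1.15637 >1
  x=-3.585: |R|=1.14390 >1
Interval (-3.2000, 0).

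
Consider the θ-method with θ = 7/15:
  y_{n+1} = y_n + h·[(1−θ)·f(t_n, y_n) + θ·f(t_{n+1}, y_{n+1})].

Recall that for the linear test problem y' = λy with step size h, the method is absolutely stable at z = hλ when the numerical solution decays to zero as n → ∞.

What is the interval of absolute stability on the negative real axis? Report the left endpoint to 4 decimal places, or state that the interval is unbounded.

z∈(-30.0000,0).

Set f=λy, z=hλ:
  y_{n+1} = y_n + z·[8/15·y_n + 7/15·y_{n+1}] ⇒ (1 − 7/15z)y_{n+1} = (1 + 8/15z)y_n
  ⇒ R(z) = (1 + 8/15z)/(1 − 7/15z).

Solve |R(x)|<1 on ℝ⁻.
x=-1.53: |R|=0.1074
R=−1: 1+8/15x = −1+7/15x ⇒ -1/15x=2 ⇒ x=2/(-1/15)=-30.0000
Confirm numerically:
  x=-27.063: |R|=0.98563 <1
  x=-20.344: |R|=0.93866 <1
  x=-18.497: |R|=0.92038 <1
  x=-17.733: |R|=0.91183 <1
  x=-30.409: |R|=1.00179 >1
  x=-30.322: |R|=1.00142 >1
  x=-30.122: |R|=1.00054 >1
So |R|<1 on (-30.0000, 0).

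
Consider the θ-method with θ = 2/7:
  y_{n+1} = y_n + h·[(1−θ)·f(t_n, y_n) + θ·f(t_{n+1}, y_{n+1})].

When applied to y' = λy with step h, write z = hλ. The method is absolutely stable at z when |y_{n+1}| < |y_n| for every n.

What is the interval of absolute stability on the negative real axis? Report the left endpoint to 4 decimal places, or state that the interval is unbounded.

(-4.6667, 0).

Test eqn y'=λy, z=hλ:
  y_{n+1} = y_n + z·[5/7·y_n + 2/7·y_{n+1}] ⇒ (1 − 2/7z)y_{n+1} = (1 + 5/7z)y_n
  R(z) = (1 + 5/7z)/(1 − 2/7z).

Need |R(x)|<1, x<0.
x=-1.77: |R|=0.1755
R=−1: 1+5/7x = −1+2/7x ⇒ -3/7x=2 ⇒ x=2/(-3/7)=-4.6667
Confirm numerically:
  x=-4.573: |R|=0.98260 <1
  x=-3.984: |R|=0.86317 <1
  x=-3.040: |R|=0.62691 <1
  x=-2.685: |R|=0.51940 <1
  x=-5.139: |R|=1.08201 >1
  x=-4.865: |R|=1.03556 >1
Stable set (-4.6667, 0).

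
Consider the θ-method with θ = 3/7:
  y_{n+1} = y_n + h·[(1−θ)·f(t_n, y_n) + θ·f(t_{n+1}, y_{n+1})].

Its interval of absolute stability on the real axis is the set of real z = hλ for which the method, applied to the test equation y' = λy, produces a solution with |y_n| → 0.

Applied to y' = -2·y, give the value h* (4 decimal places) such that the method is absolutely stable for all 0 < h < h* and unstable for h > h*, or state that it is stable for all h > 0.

With y'=λy (z=hλ):
  y_{n+1} = y_n + z·[4/7·y_n + 3/7·y_{n+1}] ⇒ (1 − 3/7z)y_{n+1} = (1 + 4/7z)y_n
  R(z) = (1 + 4/7z)/(1 − 3/7z).

Find x<0 with |R(x)|<1.
x=-0.33: |R|=0.7109
R=−1: 1+4/7x = −1+3/7x ⇒ -1/7x=2 ⇒ x=2/(-1/7)=-14.0000
Confirm numerically:
  x=-11.298: |R|=0.93393 <1
  x=-10.007: |R|=0.89214 <1
  x=-8.959: |R|=0.85120 <1
  x=-5.956: |R|=0.67653 <1
  x=-14.107: |R|=1.00217 >1
  x=-14.093: |R|=1.00189 >1
Interval (-14.0000, 0).

(-14.0000,0); λ=-2 ⇒ h* = (14)/2 = 7.0000.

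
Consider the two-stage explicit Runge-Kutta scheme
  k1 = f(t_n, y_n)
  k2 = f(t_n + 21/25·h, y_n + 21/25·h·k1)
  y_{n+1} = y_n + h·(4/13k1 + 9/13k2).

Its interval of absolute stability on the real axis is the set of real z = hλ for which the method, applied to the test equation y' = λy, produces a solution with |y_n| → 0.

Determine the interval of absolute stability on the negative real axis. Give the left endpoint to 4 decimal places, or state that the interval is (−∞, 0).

On y'=λy, z=hλ:
  k1=λy_n ⇒ h·k1=z·y_n;  k2=λ(1+21/25z)y_n ⇒ h·k2=z(1+21/25z)y_n
  y_{n+1}/y_n = 1 + 4/13z + 9/13z(1+21/25z) = 1 + z + 189/325z²
  Hence R(z) = 1 + z + 189/325z².

Need |R(x)|<1, x<0.
x=-1.78: |R|=1.0625
R=1: x+189/325x²=0 ⇒ x=−325/189=-1.7196; min R=1−1/(4·189/325)=0.5701>−1
Confirm numerically:
  x=-1.658: |R|=0.94063 <1
  x=-1.562: |R|=0.85686 <1
  x=-0.818: |R|=0.57112 <1
  x=-2.155: |R|=1.54568 >1
  x=-1.896: |R|=1.19452 >1
Stable set (-1.7196, 0).

(-1.7196, 0).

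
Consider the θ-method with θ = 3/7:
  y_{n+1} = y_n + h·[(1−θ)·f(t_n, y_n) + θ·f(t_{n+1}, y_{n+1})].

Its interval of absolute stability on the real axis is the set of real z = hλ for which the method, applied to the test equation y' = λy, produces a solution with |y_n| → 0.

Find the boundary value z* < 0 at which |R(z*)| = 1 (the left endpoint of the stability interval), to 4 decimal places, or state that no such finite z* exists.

z* = -14.0000.

On y'=λy, z=hλ:
  y_{n+1} = y_n + z·[4/7·y_n + 3/7·y_{n+1}] ⇒ (1 − 3/7z)y_{n+1} = (1 + 4/7z)y_n
  R(z) = (1 + 4/7z)/(1 − 3/7z).

Need |R(x)|<1, x<0.
x=-1.19: |R|=0.2119
R=−1: 1+4/7x = −1+3/7x ⇒ -1/7x=2 ⇒ x=2/(-1/7)=-14.0000
Confirm numerically:
  x=-12.303: |R|=0.96135 <1
  x=-10.899: |R|=0.92188 <1
  x=-10.543: |R|=0.91051 <1
  x=-14.537: |R|=1.01061 >1
  x=-14.161: |R|=1.00325 >1
Stable set (-14.0000, 0).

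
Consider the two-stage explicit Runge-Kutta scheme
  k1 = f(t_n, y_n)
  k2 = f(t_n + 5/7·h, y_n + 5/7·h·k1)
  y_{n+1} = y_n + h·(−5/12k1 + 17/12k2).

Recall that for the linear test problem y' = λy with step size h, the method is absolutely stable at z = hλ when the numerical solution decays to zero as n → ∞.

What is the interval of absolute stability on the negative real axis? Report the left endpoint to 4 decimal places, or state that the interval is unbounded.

Set f=λy, z=hλ:
  k1=λy_n ⇒ h·k1=z·y_n;  k2=λ(1+5/7z)y_n ⇒ h·k2=z(1+5/7z)y_n
  y_{n+1}/y_n = 1 − 5/12z + 17/12z(1+5/7z) = 1 + z + 85/84z²
  so R(z) = 1 + z + 85/84z².

Boundary: |R(x)|=1, x<0.
x=-0.85: |R|=0.8811
R=1: x+85/84x²=0 ⇒ x=−84/85=-0.9882; min R=1−1/(4·85/84)=0.7529>−1
Confirm numerically:
  x=-0.761: |R|=0.82502 <1
  x=-0.592: |R|=0.76264 <1
  x=-0.580: |R|=0.76040 <1
  x=-0.451: |R|=0.75482 <1
  x=-1.181: |R|=1.23037 >1
  x=-1.175: |R|=1.22206 >1
  x=-1.081: |R|=1.10147 >1
Interval (-0.9882, 0).

(-0.9882, 0).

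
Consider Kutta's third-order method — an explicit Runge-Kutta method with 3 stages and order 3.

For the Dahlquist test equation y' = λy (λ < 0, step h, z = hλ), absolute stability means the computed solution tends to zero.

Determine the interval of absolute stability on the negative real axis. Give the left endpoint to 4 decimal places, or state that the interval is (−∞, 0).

Set f=λy, z=hλ:
  order 3, 3-stage ⇒ R(z)=1+z+z^2/2+z^3/6
  (e.g. R(-1.42)=0.11099, |R|=0.11099)

Solve |R(x)|<1 on ℝ⁻.
x=-1.42: |R|=0.1110
|R(-1.01)|=0.3283 |R(-0.78)|=0.4451 |R(-0.66)|=0.5099
Bisect:
  x_lo=-3.3311 |R|=2.9434  x_hi=-0.0962 |R|=0.9083
  mid=-1.71363 |R|=0.08405 →hi
  mid=-2.52236 |R|=1.01587 →lo
  mid=-2.11799 |R|=0.45856 →hi
  mid=-2.32017 |R|=0.71023 →hi
  mid=-2.42127 |R|=0.85579 →hi
  mid=-2.47181 |R|=0.93395 →hi
  mid=-2.49708 |R|=0.97443 →hi
  mid=-2.50972 |R|=0.99503 →hi
  mid=-2.51604 |R|=1.00542 →lo
  ...
  [-2.51288,-2.51268] ⇒ x*=-2.5127
Interval (-2.5127, 0).

z∈(-2.5127,0).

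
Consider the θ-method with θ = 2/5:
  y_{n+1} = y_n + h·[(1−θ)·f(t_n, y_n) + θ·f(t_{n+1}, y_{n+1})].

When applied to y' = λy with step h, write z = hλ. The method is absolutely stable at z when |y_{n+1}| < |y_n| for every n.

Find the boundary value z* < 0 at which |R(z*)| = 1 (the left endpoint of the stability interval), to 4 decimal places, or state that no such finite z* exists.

z* = -10.0000.

Test eqn y'=λy, z=hλ:
  y_{n+1} = y_n + z·[3/5·y_n + 2/5·y_{n+1}] ⇒ (1 − 2/5z)y_{n+1} = (1 + 3/5z)y_n
  so R(z) = (1 + 3/5z)/(1 − 2/5z).

Need |R(x)|<1, x<0.
x=-1.39: |R|=0.1067
R=−1: 1+3/5x = −1+2/5x ⇒ -1/5x=2 ⇒ x=2/(-1/5)=-10.0000
Confirm numerically:
  x=-9.175: |R|=0.96467 <1
  x=-4.947: |R|=0.66074 <1
  x=-4.907: |R|=0.65620 <1
  x=-10.507: |R|=1.01949 >1
  x=-10.477: |R|=1.01838 >1
So |R|<1 on (-10.0000, 0).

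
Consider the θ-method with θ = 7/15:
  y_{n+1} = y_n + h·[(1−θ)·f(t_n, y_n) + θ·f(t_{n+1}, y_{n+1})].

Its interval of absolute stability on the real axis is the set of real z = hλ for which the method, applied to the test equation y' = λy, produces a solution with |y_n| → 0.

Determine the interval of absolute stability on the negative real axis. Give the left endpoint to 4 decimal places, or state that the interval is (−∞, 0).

(-30.0000, 0).

With y'=λy (z=hλ):
  y_{n+1} = y_n + z·[8/15·y_n + 7/15·y_{n+1}] ⇒ (1 − 7/15z)y_{n+1} = (1 + 8/15z)y_n
  so R(z) = (1 + 8/15z)/(1 − 7/15z).

Need |R(x)|<1, x<0.
x=-1.25: |R|=0.2105
R=−1: 1+8/15x = −1+7/15x ⇒ -1/15x=2 ⇒ x=2/(-1/15)=-30.0000
Confirm numerically:
  x=-28.989: |R|=0.99536 <1
  x=-18.881: |R|=0.92445 <1
  x=-12.518: |R|=0.82965 <1
  x=-30.411: |R|=1.00180 >1
  x=-30.245: |R|=1.00108 >1
  x=-30.240: |R|=1.00106 >1
Stable set (-30.0000, 0).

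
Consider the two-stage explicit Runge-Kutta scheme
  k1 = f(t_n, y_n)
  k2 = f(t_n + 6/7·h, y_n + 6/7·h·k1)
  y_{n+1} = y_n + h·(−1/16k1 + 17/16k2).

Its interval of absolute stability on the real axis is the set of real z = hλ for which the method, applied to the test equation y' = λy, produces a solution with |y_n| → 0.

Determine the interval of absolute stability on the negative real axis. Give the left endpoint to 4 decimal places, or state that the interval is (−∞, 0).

On y'=λy, z=hλ:
  k1=λy_n ⇒ h·k1=z·y_n;  k2=λ(1+6/7z)y_n ⇒ h·k2=z(1+6/7z)y_n
  y_{n+1}/y_n = 1 − 1/16z + 17/16z(1+6/7z) = 1 + z + 51/56z²
  R(z) = 1 + z + 51/56z².

Solve |R(x)|<1 on ℝ⁻.
x=-0.89: |R|=0.8314
R=1: x+51/56x²=0 ⇒ x=−56/51=-1.0980; min R=1−1/(4·51/56)=0.7255>−1
Confirm numerically:
  x=-0.803: |R|=0.78424 <1
  x=-0.756: |R|=0.76451 <1
  x=-0.741: |R|=0.75906 <1
  x=-0.656: |R|=0.73591 <1
  x=-1.632: |R|=1.79362 >1
  x=-1.231: |R|=1.14906 >1
  x=-1.180: |R|=1.08808 >1
So |R|<1 on (-1.0980, 0).

(-1.0980, 0).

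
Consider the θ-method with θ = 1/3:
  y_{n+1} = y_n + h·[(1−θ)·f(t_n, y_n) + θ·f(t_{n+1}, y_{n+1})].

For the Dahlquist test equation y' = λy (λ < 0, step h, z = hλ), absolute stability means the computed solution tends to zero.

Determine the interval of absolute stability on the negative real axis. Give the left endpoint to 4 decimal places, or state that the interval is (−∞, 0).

With y'=λy (z=hλ):
  y_{n+1} = y_n + z·[2/3·y_n + 1/3·y_{n+1}] ⇒ (1 − 1/3z)y_{n+1} = (1 + 2/3z)y_n
  R(z) = (1 + 2/3z)/(1 − 1/3z).

Solve |R(x)|<1 on ℝ⁻.
x=-0.34: |R|=0.6946
R=−1: 1+2/3x = −1+1/3x ⇒ -1/3x=2 ⇒ x=2/(-1/3)=-6.0000
Confirm numerically:
  x=-5.824: |R|=0.98005 <1
  x=-4.796: |R|=0.84556 <1
  x=-4.794: |R|=0.84527 <1
  x=-4.630: |R|=0.82045 <1
  x=-6.503: |R|=1.05293 >1
  x=-6.338: |R|=1.03620 >1
  x=-6.096: |R|=1.01055 >1
So |R|<1 on (-6.0000, 0).

z∈(-6.0000,0).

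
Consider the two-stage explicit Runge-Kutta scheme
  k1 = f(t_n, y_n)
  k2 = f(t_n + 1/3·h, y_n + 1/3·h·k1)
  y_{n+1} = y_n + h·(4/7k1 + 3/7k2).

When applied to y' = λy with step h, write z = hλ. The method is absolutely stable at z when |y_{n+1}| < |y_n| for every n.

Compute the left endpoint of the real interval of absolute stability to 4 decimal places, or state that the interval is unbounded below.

z* = -7.0000.

Test eqn y'=λy, z=hλ:
  k1=λy_n ⇒ h·k1=z·y_n;  k2=λ(1+1/3z)y_n ⇒ h·k2=z(1+1/3z)y_n
  y_{n+1}/y_n = 1 + 4/7z + 3/7z(1+1/3z) = 1 + z + 1/7z²
  so R(z) = 1 + z + 1/7z².

Find x<0 with |R(x)|<1.
x=-1.51: |R|=0.1843
R=1: x+1/7x²=0 ⇒ x=−7=-7.0000; min R=1−1/(4·1/7)=-0.7500>−1
Confirm numerically:
  x=-5.790: |R|=0.00084 <1
  x=-4.886: |R|=0.47557 <1
  x=-3.041: |R|=0.71990 <1
  x=-7.327: |R|=1.34228 >1
  x=-7.197: |R|=1.20254 >1
  x=-7.150: |R|=1.15321 >1
So |R|<1 on (-7.0000, 0).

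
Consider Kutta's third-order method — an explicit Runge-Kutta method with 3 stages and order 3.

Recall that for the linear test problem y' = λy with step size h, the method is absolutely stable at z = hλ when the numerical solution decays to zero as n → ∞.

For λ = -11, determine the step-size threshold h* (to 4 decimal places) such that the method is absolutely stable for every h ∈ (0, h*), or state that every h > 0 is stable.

On y'=λy, z=hλ:
  order 3, 3-stage ⇒ R(z)=1+z+z^2/2+z^3/6
  (e.g. R(-1.47)=0.08103, |R|=0.08103)

Need |R(x)|<1, x<0.
x=-1.47: |R|=0.0810
|R(-2.85)|=1.6469 |R(-2.04)|=0.3741 |R(-0.69)|=0.4933
Bisect:
  x_lo=-3.0816 |R|=2.2107  x_hi=-0.1702 |R|=0.8434
  mid=-1.62590 |R|=0.02048 →hi
  mid=-2.35374 |R|=0.75701 →hi
  mid=-2.71766 |R|=1.37011 →lo
  mid=-2.53570 |R|=1.03814 →lo
  mid=-2.44472 |R|=0.89159 →hi
  mid=-2.49021 |R|=0.96332 →hi
  mid=-2.51295 |R|=1.00034 →lo
  ...
  [-2.51277,-2.51260] ⇒ x*=-2.5127
Stable set (-2.5127, 0).

(-2.5127,0); λ=-11 ⇒ h* = 0.2284.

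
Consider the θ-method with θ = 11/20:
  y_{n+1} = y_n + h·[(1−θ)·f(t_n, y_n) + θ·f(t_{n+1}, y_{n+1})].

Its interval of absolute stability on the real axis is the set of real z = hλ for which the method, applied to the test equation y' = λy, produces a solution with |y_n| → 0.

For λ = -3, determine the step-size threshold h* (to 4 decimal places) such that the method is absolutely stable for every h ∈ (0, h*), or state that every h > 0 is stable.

Set f=λy, z=hλ:
  y_{n+1} = y_n + z·[9/20·y_n + 11/20·y_{n+1}] ⇒ (1 − 11/20z)y_{n+1} = (1 + 9/20z)y_n
  Hence R(z) = (1 + 9/20z)/(1 − 11/20z).

Need |R(x)|<1, x<0.
x=-0.63: |R|=0.5321
x=-2: |R|=0.0476
x=-10: |R|=0.5385
x=-100: |R|=0.7857
θ=11/20≥1/2 ⇒ |1+9/20x|<|1−11/20x| ∀x<0 ⇒ interval (−∞,0).

(−∞, 0) — no finite endpoint. Any h>0 works for λ=-3.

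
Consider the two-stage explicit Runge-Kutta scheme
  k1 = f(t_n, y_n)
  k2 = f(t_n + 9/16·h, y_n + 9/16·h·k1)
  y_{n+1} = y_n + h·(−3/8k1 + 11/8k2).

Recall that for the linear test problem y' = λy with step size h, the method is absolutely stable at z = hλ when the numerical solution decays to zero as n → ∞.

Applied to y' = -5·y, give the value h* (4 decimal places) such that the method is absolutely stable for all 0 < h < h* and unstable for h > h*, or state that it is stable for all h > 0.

(-1.2929,0); λ=-5 ⇒ h* = (128/99)/5 = 0.2586.

Test eqn y'=λy, z=hλ:
  k1=λy_n ⇒ h·k1=z·y_n;  k2=λ(1+9/16z)y_n ⇒ h·k2=z(1+9/16z)y_n
  y_{n+1}/y_n = 1 − 3/8z + 11/8z(1+9/16z) = 1 + z + 99/128z²
  Hence R(z) = 1 + z + 99/128z².

Need |R(x)|<1, x<0.
x=-0.76: |R|=0.6867
R=1: x+99/128x²=0 ⇒ x=−128/99=-1.2929; min R=1−1/(4·99/128)=0.6768>−1
Confirm numerically:
  x=-1.230: |R|=0.94013 <1
  x=-1.159: |R|=0.87994 <1
  x=-0.744: |R|=0.68413 <1
  x=-0.696: |R|=0.67867 <1
  x=-1.646: |R|=1.44949 >1
  x=-1.429: |R|=1.15039 >1
So |R|<1 on (-1.2929, 0).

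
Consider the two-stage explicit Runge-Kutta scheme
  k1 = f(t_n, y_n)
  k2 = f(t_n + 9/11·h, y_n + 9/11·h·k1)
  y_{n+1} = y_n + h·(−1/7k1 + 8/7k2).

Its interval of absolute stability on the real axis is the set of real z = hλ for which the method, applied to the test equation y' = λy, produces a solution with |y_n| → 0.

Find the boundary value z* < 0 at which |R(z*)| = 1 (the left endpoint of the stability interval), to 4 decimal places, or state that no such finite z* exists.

z* = -1.0694.

With y'=λy (z=hλ):
  k1=λy_n ⇒ h·k1=z·y_n;  k2=λ(1+9/11z)y_n ⇒ h·k2=z(1+9/11z)y_n
  y_{n+1}/y_n = 1 − 1/7z + 8/7z(1+9/11z) = 1 + z + 72/77z²
  ⇒ R(z) = 1 + z + 72/77z².

Find x<0 with |R(x)|<1.
x=-1.47: |R|=1.5506
R=1: x+72/77x²=0 ⇒ x=−77/72=-1.0694; min R=1−1/(4·72/77)=0.7326>−1
Confirm numerically:
  x=-0.953: |R|=0.89623 <1
  x=-0.849: |R|=0.82500 <1
  x=-1.555: |R|=1.70601 >1
  x=-1.496: |R|=1.59669 >1
Stable set (-1.0694, 0).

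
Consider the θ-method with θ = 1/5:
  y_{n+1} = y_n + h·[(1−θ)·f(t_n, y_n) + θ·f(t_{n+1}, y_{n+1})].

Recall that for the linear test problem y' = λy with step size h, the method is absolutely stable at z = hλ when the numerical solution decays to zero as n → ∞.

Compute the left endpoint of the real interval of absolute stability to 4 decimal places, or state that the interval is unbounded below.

left endpoint -3.3333.

With y'=λy (z=hλ):
  y_{n+1} = y_n + z·[4/5·y_n + 1/5·y_{n+1}] ⇒ (1 − 1/5z)y_{n+1} = (1 + 4/5z)y_n
  R(z) = (1 + 4/5z)/(1 − 1/5z).

Boundary: |R(x)|=1, x<0.
x=-1.62: |R|=0.2236
R=−1: 1+4/5x = −1+1/5x ⇒ -3/5x=2 ⇒ x=2/(-3/5)=-3.3333
Confirm numerically:
  x=-3.091: |R|=0.91015 <1
  x=-2.519: |R|=0.67509 <1
  x=-1.739: |R|=0.29025 <1
  x=-3.919: |R|=1.19700 >1
  x=-3.887: |R|=1.18690 >1
Interval (-3.3333, 0).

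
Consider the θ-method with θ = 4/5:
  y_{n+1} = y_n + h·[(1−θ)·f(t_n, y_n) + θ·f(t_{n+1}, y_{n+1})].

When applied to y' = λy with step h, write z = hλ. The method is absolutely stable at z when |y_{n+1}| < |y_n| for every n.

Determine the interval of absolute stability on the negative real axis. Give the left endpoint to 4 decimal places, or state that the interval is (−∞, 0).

(−∞, 0) — no finite endpoint.

With y'=λy (z=hλ):
  y_{n+1} = y_n + z·[1/5·y_n + 4/5·y_{n+1}] ⇒ (1 − 4/5z)y_{n+1} = (1 + 1/5z)y_n
  so R(z) = (1 + 1/5z)/(1 − 4/5z).

Solve |R(x)|<1 on ℝ⁻.
x=-0.5: |R|=0.6429
x=-2: |R|=0.2308
x=-10: |R|=0.1111
x=-100: |R|=0.2346
θ=4/5≥1/2 ⇒ |1+1/5x|<|1−4/5x| ∀x<0 ⇒ unbounded interval.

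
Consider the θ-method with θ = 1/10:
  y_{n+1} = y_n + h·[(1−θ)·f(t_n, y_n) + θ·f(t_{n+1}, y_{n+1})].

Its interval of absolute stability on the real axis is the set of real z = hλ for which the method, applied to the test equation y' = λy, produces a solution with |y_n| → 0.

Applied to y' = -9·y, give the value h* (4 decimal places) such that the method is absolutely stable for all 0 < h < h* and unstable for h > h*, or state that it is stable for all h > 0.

Test eqn y'=λy, z=hλ:
  y_{n+1} = y_n + z·[9/10·y_n + 1/10·y_{n+1}] ⇒ (1 − 1/10z)y_{n+1} = (1 + 9/10z)y_n
  so R(z) = (1 + 9/10z)/(1 − 1/10z).

Boundary: |R(x)|=1, x<0.
x=-0.4: |R|=0.6154
R=−1: 1+9/10x = −1+1/10x ⇒ -4/5x=2 ⇒ x=2/(-4/5)=-2.5000
Confirm numerically:
  x=-2.169: |R|=0.78240 <1
  x=-1.513: |R|=0.31417 <1
  x=-1.263: |R|=0.12137 <1
  x=-3.042: |R|=1.33246 >1
  x=-2.969: |R|=1.28931 >1
Interval (-2.5000, 0).

(-2.5000,0); λ=-9 ⇒ h* = (5/2)/9 = 0.2778.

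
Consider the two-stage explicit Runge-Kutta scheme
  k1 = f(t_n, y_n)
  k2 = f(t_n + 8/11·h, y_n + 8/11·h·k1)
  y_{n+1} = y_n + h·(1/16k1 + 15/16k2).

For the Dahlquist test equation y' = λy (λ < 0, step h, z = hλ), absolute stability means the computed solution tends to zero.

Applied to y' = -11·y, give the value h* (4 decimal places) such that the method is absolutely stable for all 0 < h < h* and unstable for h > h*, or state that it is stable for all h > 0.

(-1.4667,0); λ=-11 ⇒ h* = (22/15)/11 = 0.1333.

On y'=λy, z=hλ:
  k1=λy_n ⇒ h·k1=z·y_n;  k2=λ(1+8/11z)y_n ⇒ h·k2=z(1+8/11z)y_n
  y_{n+1}/y_n = 1 + 1/16z + 15/16z(1+8/11z) = 1 + z + 15/22z²
  ⇒ R(z) = 1 + z + 15/22z².

Boundary: |R(x)|=1, x<0.
x=-1.43: |R|=0.9642
R=1: x+15/22x²=0 ⇒ x=−22/15=-1.4667; min R=1−1/(4·15/22)=0.6333>−1
Confirm numerically:
  x=-1.446: |R|=0.97962 <1
  x=-1.190: |R|=0.77552 <1
  x=-0.691: |R|=0.63456 <1
  x=-1.813: |R|=1.42812 >1
  x=-1.792: |R|=1.39750 >1
  x=-1.513: |R|=1.04780 >1
So |R|<1 on (-1.4667, 0).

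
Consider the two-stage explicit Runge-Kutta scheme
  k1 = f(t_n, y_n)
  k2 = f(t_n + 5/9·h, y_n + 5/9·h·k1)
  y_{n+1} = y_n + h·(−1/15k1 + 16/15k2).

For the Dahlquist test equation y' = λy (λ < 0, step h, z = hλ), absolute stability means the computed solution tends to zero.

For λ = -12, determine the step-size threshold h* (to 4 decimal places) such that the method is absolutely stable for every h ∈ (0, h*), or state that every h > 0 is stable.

Test eqn y'=λy, z=hλ:
  k1=λy_n ⇒ h·k1=z·y_n;  k2=λ(1+5/9z)y_n ⇒ h·k2=z(1+5/9z)y_n
  y_{n+1}/y_n = 1 − 1/15z + 16/15z(1+5/9z) = 1 + z + 16/27z²
  R(z) = 1 + z + 16/27z².

Solve |R(x)|<1 on ℝ⁻.
x=-0.48: |R|=0.6565
R=1: x+16/27x²=0 ⇒ x=−27/16=-1.6875; min R=1−1/(4·16/27)=0.5781>−1
Confirm numerically:
  x=-1.600: |R|=0.91704 <1
  x=-1.584: |R|=0.90285 <1
  x=-1.262: |R|=0.68179 <1
  x=-0.784: |R|=0.58024 <1
  x=-2.282: |R|=1.80394 >1
  x=-2.083: |R|=1.48819 >1
  x=-1.763: |R|=1.07888 >1
Interval (-1.6875, 0).

(-1.6875,0); λ=-12 ⇒ h* = (27/16)/12 = 0.1406.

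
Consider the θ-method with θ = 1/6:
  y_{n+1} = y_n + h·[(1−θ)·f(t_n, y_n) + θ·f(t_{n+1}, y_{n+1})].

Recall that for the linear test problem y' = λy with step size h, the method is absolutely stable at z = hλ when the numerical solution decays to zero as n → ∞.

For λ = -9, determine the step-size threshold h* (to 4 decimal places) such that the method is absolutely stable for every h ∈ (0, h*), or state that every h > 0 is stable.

Test eqn y'=λy, z=hλ:
  y_{n+1} = y_n + z·[5/6·y_n + 1/6·y_{n+1}] ⇒ (1 − 1/6z)y_{n+1} = (1 + 5/6z)y_n
  ⇒ R(z) = (1 + 5/6z)/(1 − 1/6z).

Need |R(x)|<1, x<0.
x=-1.66: |R|=0.3003
R=−1: 1+5/6x = −1+1/6x ⇒ -2/3x=2 ⇒ x=2/(-2/3)=-3.0000
Confirm numerically:
  x=-1.994: |R|=0.49662 <1
  x=-1.510: |R|=0.20639 <1
  x=-1.345: |R|=0.09871 <1
  x=-3.446: |R|=1.18886 >1
  x=-3.092: |R|=1.04048 >1
Stable set (-3.0000, 0).

(-3.0000,0); λ=-9 ⇒ h* = (3)/9 = 0.3333.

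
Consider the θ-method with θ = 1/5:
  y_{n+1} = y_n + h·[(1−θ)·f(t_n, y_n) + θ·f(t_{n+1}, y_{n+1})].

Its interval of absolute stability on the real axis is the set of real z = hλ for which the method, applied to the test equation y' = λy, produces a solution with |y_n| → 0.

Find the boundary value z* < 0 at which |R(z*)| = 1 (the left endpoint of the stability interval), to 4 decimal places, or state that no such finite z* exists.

Set f=λy, z=hλ:
  y_{n+1} = y_n + z·[4/5·y_n + 1/5·y_{n+1}] ⇒ (1 − 1/5z)y_{n+1} = (1 + 4/5z)y_n
  ⇒ R(z) = (1 + 4/5z)/(1 − 1/5z).

Boundary: |R(x)|=1, x<0.
x=-0.63: |R|=0.4405
R=−1: 1+4/5x = −1+1/5x ⇒ -3/5x=2 ⇒ x=2/(-3/5)=-3.3333
Confirm numerically:
  x=-3.003: |R|=0.87617 <1
  x=-2.712: |R|=0.75830 <1
  x=-2.242: |R|=0.54791 <1
  x=-1.669: |R|=0.25131 <1
  x=-3.537: |R|=1.07157 >1
  x=-3.435: |R|=1.03616 >1
So |R|<1 on (-3.3333, 0).

left endpoint -3.3333.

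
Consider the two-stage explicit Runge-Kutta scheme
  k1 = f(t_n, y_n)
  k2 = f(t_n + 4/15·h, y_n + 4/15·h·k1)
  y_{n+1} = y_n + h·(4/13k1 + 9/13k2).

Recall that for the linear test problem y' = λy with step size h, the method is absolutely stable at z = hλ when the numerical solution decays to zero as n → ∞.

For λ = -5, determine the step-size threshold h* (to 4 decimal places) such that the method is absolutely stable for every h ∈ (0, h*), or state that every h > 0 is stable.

(-5.4167,0); λ=-5 ⇒ h* = (65/12)/5 = 1.0833.

On y'=λy, z=hλ:
  k1=λy_n ⇒ h·k1=z·y_n;  k2=λ(1+4/15z)y_n ⇒ h·k2=z(1+4/15z)y_n
  y_{n+1}/y_n = 1 + 4/13z + 9/13z(1+4/15z) = 1 + z + 12/65z²
  so R(z) = 1 + z + 12/65z².

Need |R(x)|<1, x<0.
x=-0.31: |R|=0.7077
R=1: x+12/65x²=0 ⇒ x=−65/12=-5.4167; min R=1−1/(4·12/65)=-0.3542>−1
Confirm numerically:
  x=-4.457: |R|=0.21036 <1
  x=-4.214: |R|=0.06436 <1
  x=-3.848: |R|=0.11438 <1
  x=-3.592: |R|=0.21001 <1
  x=-5.735: |R|=1.33704 >1
  x=-5.468: |R|=1.05182 >1
Stable set (-5.4167, 0).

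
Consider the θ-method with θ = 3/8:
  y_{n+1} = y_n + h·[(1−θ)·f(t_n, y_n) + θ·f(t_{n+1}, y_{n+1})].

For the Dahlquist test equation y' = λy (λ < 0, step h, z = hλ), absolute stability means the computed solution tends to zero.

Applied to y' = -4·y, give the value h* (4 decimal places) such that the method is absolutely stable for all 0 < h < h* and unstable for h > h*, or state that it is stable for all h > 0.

(-8.0000,0); λ=-4 ⇒ h* = (8)/4 = 2.0000.

On y'=λy, z=hλ:
  y_{n+1} = y_n + z·[5/8·y_n + 3/8·y_{n+1}] ⇒ (1 − 3/8z)y_{n+1} = (1 + 5/8z)y_n
  R(z) = (1 + 5/8z)/(1 − 3/8z).

Need |R(x)|<1, x<0.
x=-1.38: |R|=0.0906
R=−1: 1+5/8x = −1+3/8x ⇒ -1/4x=2 ⇒ x=2/(-1/4)=-8.0000
Confirm numerically:
  x=-5.379: |R|=0.78282 <1
  x=-5.043: |R|=0.74430 <1
  x=-3.712: |R|=0.55184 <1
  x=-8.579: |R|=1.03432 >1
  x=-8.564: |R|=1.03348 >1
  x=-8.104: |R|=1.00644 >1
Stable set (-8.0000, 0).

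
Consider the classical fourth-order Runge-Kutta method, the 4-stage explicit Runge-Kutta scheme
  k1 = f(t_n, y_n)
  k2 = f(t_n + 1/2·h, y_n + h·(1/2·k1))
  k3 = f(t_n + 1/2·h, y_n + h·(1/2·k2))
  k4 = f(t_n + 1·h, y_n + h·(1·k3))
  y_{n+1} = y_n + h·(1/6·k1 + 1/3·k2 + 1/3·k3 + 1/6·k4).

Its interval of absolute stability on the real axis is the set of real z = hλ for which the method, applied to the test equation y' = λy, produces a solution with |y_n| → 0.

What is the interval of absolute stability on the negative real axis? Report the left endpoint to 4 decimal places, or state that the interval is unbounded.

z∈(-2.7853,0).

On y'=λy, z=hλ:
  order 4, 4-stage ⇒ R(z)=1+z+z^2/2+z^3/6+z^4/24
  (e.g. R(-0.97)=0.38523, |R|=0.38523)

Need |R(x)|<1, x<0.
x=-0.97: |R|=0.3852
|R(-2.6)|=0.7547 |R(-1.89)|=0.3025 |R(-1.01)|=0.3717
Bisect:
  x_lo=-3.4864 |R|=2.6841  x_hi=-0.2808 |R|=0.7552
  mid=-1.88358 |R|=0.30105 →hi
  mid=-2.68497 |R|=0.85898 →hi
  mid=-3.08566 |R|=1.55571 →lo
  mid=-2.88532 |R|=1.16158 →lo
  mid=-2.78514 |R|=0.99977 →hi
  mid=-2.83523 |R|=1.07793 →lo
  mid=-2.81019 |R|=1.03818 →lo
  mid=-2.79766 |R|=1.01881 →lo
  mid=-2.79140 |R|=1.00925 →lo
  mid=-2.78827 |R|=1.00450 →lo
  ...
  [-2.78534,-2.78514] ⇒ x*=-2.7853
Interval (-2.7853, 0).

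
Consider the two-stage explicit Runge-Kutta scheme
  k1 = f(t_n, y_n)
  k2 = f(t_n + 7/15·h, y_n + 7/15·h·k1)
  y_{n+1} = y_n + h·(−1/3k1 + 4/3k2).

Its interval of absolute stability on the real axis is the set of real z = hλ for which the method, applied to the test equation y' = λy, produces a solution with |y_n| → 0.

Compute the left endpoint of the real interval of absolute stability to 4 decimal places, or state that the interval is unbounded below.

With y'=λy (z=hλ):
  k1=λy_n ⇒ h·k1=z·y_n;  k2=λ(1+7/15z)y_n ⇒ h·k2=z(1+7/15z)y_n
  y_{n+1}/y_n = 1 − 1/3z + 4/3z(1+7/15z) = 1 + z + 28/45z²
  R(z) = 1 + z + 28/45z².

Solve |R(x)|<1 on ℝ⁻.
x=-0.8: |R|=0.5982
R=1: x+28/45x²=0 ⇒ x=−45/28=-1.6071; min R=1−1/(4·28/45)=0.5982>−1
Confirm numerically:
  x=-1.163: |R|=0.67860 <1
  x=-1.064: |R|=0.64042 <1
  x=-0.712: |R|=0.60343 <1
  x=-0.650: |R|=0.61289 <1
  x=-2.125: |R|=1.68472 >1
  x=-1.759: |R|=1.16621 >1
So |R|<1 on (-1.6071, 0).

left endpoint -1.6071.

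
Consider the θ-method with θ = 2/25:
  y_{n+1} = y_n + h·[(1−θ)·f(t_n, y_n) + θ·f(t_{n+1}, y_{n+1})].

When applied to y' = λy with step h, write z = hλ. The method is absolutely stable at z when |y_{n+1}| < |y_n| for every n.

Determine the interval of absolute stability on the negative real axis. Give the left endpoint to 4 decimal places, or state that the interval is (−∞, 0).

z∈(-2.3810,0).

Test eqn y'=λy, z=hλ:
  y_{n+1} = y_n + z·[23/25·y_n + 2/25·y_{n+1}] ⇒ (1 − 2/25z)y_{n+1} = (1 + 23/25z)y_n
  ⇒ R(z) = (1 + 23/25z)/(1 − 2/25z).

Boundary: |R(x)|=1, x<0.
x=-0.88: |R|=0.1779
R=−1: 1+23/25x = −1+2/25x ⇒ -21/25x=2 ⇒ x=2/(-21/25)=-2.3810
Confirm numerically:
  x=-1.987: |R|=0.71447 <1
  x=-1.848: |R|=0.60998 <1
  x=-1.796: |R|=0.57037 <1
  x=-1.147: |R|=0.05060 <1
  x=-2.943: |R|=1.38215 >1
  x=-2.776: |R|=1.27154 >1
Interval (-2.3810, 0).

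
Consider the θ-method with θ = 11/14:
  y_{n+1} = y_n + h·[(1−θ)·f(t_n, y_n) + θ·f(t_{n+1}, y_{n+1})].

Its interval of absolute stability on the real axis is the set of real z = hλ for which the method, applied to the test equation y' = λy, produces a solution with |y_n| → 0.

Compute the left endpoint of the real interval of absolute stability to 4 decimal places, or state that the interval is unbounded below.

With y'=λy (z=hλ):
  y_{n+1} = y_n + z·[3/14·y_n + 11/14·y_{n+1}] ⇒ (1 − 11/14z)y_{n+1} = (1 + 3/14z)y_n
  ⇒ R(z) = (1 + 3/14z)/(1 − 11/14z).

Boundary: |R(x)|=1, x<0.
x=-1.66: |R|=0.2796
x=-2: |R|=0.2222
x=-10: |R|=0.1290
x=-100: |R|=0.2567
θ=11/14≥1/2 ⇒ |1+3/14x|<|1−11/14x| ∀x<0 ⇒ stable on all of ℝ⁻.

(−∞, 0) — no finite endpoint.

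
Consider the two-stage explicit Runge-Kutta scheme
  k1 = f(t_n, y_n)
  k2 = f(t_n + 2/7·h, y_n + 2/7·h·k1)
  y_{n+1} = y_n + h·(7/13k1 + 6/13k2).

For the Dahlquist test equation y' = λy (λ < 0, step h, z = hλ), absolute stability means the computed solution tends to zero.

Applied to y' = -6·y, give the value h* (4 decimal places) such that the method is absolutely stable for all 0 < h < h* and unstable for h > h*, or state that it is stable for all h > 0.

(-7.5833,0); λ=-6 ⇒ h* = (91/12)/6 = 1.2639.

With y'=λy (z=hλ):
  k1=λy_n ⇒ h·k1=z·y_n;  k2=λ(1+2/7z)y_n ⇒ h·k2=z(1+2/7z)y_n
  y_{n+1}/y_n = 1 + 7/13z + 6/13z(1+2/7z) = 1 + z + 12/91z²
  ⇒ R(z) = 1 + z + 12/91z².

Boundary: |R(x)|=1, x<0.
x=-1.19: |R|=0.0033
R=1: x+12/91x²=0 ⇒ x=−91/12=-7.5833; min R=1−1/(4·12/91)=-0.8958>−1
Confirm numerically:
  x=-4.031: |R|=0.88828 <1
  x=-4.006: |R|=0.88978 <1
  x=-3.768: |R|=0.89576 <1
  x=-3.056: |R|=0.82447 <1
  x=-8.008: |R|=1.44845 >1
  x=-7.899: |R|=1.32881 >1
So |R|<1 on (-7.5833, 0).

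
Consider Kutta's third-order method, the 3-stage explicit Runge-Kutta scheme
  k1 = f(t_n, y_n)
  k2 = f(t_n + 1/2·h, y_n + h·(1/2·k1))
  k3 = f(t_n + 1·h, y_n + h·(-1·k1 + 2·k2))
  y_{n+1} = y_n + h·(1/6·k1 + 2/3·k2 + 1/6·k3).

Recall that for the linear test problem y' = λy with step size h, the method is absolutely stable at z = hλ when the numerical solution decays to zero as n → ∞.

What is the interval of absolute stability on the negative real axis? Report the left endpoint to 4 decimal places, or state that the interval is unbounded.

Set f=λy, z=hλ:
  order 3, 3-stage ⇒ R(z)=1+z+z^2/2+z^3/6
  (e.g. R(-1.4)=0.12267, |R|=0.12267)

Boundary: |R(x)|=1, x<0.
x=-1.4: |R|=0.1227
|R(-2.47)|=0.9311 |R(-2.44)|=0.8843 |R(-1.55)|=0.0306
Bisect:
  x_lo=-3.4096 |R|=3.2031  x_hi=-0.2741 |R|=0.7601
  mid=-1.84181 |R|=0.18699 →hi
  mid=-2.62569 |R|=1.19559 →lo
  mid=-2.23375 |R|=0.59653 →hi
  mid=-2.42972 |R|=0.86860 →hi
  mid=-2.52770 |R|=1.02476 →lo
  mid=-2.47871 |R|=0.94491 →hi
  mid=-2.50321 |R|=0.98438 →hi
  mid=-2.51545 |R|=1.00446 →lo
  mid=-2.50933 |R|=0.99439 →hi
  ...
  [-2.51277,-2.51258] ⇒ x*=-2.5127
Interval (-2.5127, 0).

(-2.5127, 0).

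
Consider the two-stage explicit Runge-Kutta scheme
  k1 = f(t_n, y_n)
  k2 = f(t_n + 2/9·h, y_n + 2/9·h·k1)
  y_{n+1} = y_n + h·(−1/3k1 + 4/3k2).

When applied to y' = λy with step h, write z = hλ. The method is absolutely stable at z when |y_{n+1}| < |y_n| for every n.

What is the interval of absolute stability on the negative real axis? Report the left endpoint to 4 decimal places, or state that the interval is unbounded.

(-3.3750, 0).

With y'=λy (z=hλ):
  k1=λy_n ⇒ h·k1=z·y_n;  k2=λ(1+2/9z)y_n ⇒ h·k2=z(1+2/9z)y_n
  y_{n+1}/y_n = 1 − 1/3z + 4/3z(1+2/9z) = 1 + z + 8/27z²
  so R(z) = 1 + z + 8/27z².

Solve |R(x)|<1 on ℝ⁻.
x=-1.06: |R|=0.2729
R=1: x+8/27x²=0 ⇒ x=−27/8=-3.3750; min R=1−1/(4·8/27)=0.1562>−1
Confirm numerically:
  x=-2.637: |R|=0.42338 <1
  x=-1.734: |R|=0.15689 <1
  x=-1.372: |R|=0.18574 <1
  x=-3.892: |R|=1.59620 >1
  x=-3.834: |R|=1.52142 >1
  x=-3.438: |R|=1.06418 >1
Stable set (-3.3750, 0).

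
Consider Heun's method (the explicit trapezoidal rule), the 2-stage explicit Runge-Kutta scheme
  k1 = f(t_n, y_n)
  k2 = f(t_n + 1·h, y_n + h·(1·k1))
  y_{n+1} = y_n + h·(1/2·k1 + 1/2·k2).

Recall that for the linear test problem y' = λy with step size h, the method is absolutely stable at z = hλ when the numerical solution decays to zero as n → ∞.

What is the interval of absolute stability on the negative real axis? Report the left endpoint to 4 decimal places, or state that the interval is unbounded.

(-2.0000, 0).

On y'=λy, z=hλ:
  order 2, 2-stage ⇒ R(z)=1+z+z^2/2
  (e.g. R(-1.36)=0.56480, |R|=0.56480)

Solve |R(x)|<1 on ℝ⁻.
x=-1.36: |R|=0.5648
|R(-2.02)|=1.0202 |R(-1.68)|=0.7312 |R(-1.31)|=0.5481
Bisect:
  x_lo=-2.6561 |R|=1.8714  x_hi=-0.1282 |R|=0.8800
  mid=-1.39216 |R|=0.57689 →hi
  mid=-2.02415 |R|=1.02444 →lo
  mid=-1.70815 |R|=0.75074 →hi
  mid=-1.86615 |R|=0.87511 →hi
  mid=-1.94515 |R|=0.94665 →hi
  mid=-1.98465 |R|=0.98477 →hi
  mid=-2.00440 |R|=1.00441 →lo
  mid=-1.99452 |R|=0.99454 →hi
  mid=-1.99946 |R|=0.99946 →hi
  mid=-2.00193 |R|=1.00193 →lo
  ...
  [-2.00008,-1.99992] ⇒ x*=-2.0000
Stable set (-2.0000, 0).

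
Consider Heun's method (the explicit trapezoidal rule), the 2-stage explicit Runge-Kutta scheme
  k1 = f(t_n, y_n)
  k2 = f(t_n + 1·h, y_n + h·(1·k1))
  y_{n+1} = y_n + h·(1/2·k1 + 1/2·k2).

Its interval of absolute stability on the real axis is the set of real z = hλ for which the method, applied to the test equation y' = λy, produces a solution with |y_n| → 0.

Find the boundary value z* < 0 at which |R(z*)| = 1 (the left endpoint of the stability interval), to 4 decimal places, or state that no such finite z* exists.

Test eqn y'=λy, z=hλ:
  order 2, 2-stage ⇒ R(z)=1+z+z^2/2
  (e.g. R(-1.66)=0.71780, |R|=0.71780)

Solve |R(x)|<1 on ℝ⁻.
x=-1.66: |R|=0.7178
|R(-2.18)|=1.1962 |R(-1.38)|=0.5722 |R(-0.99)|=0.5000
Bisect:
  x_lo=-2.8567 |R|=2.2237  x_hi=-0.2059 |R|=0.8153
  mid=-1.53127 |R|=0.64113 →hi
  mid=-2.19398 |R|=1.21280 →lo
  mid=-1.86263 |R|=0.87206 →hi
  mid=-2.02831 |R|=1.02871 →lo
  mid=-1.94547 |R|=0.94695 →hi
  mid=-1.98689 |R|=0.98697 →hi
  mid=-2.00760 |R|=1.00762 →lo
  ...
  [-2.00015,-1.99999] ⇒ x*=-2.0000
Interval (-2.0000, 0).

z* = -2.0000.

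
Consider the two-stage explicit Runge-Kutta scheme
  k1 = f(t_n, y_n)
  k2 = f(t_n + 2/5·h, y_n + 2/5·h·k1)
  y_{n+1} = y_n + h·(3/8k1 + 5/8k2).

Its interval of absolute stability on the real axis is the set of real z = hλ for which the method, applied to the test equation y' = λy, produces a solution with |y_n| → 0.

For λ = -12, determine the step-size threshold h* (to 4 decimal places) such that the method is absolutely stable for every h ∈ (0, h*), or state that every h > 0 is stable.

On y'=λy, z=hλ:
  k1=λy_n ⇒ h·k1=z·y_n;  k2=λ(1+2/5z)y_n ⇒ h·k2=z(1+2/5z)y_n
  y_{n+1}/y_n = 1 + 3/8z + 5/8z(1+2/5z) = 1 + z + 1/4z²
  ⇒ R(z) = 1 + z + 1/4z².

Boundary: |R(x)|=1, x<0.
x=-0.72: |R|=0.4096
R=1: x+1/4x²=0 ⇒ x=−4=-4.0000; min R=1−1/(4·1/4)=0.0000>−1
Confirm numerically:
  x=-2.105: |R|=0.00276 <1
  x=-2.066: |R|=0.00109 <1
  x=-1.651: |R|=0.03045 <1
  x=-4.461: |R|=1.51413 >1
  x=-4.435: |R|=1.48231 >1
  x=-4.416: |R|=1.45926 >1
Stable set (-4.0000, 0).

(-4.0000,0); λ=-12 ⇒ h* = (4)/12 = 0.3333.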